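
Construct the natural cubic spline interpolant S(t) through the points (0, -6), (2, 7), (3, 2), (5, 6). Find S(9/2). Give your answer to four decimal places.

3.5670

Write σ_i for S''(x_i). With h_i = 2, 1, 2 and divided differences Δ_i = 13/2, -5, 2, the continuity of S' gives the tridiagonal system
  2·σ_0 + 6·σ_1 + 1·σ_2 = 6(Δ_1 - Δ_0) = -69
  1·σ_1 + 6·σ_2 + 2·σ_3 = 6(Δ_2 - Δ_1) = 42
Natural end conditions: σ_0 = σ_3 = 0.
Forward elimination and back-substitution give σ_0 = 0, σ_1 = -456/35, σ_2 = 321/35, σ_3 = 0.
On [3, 5], S(t) = 2 - 144/35·(t - 3) + 321/70·(t - 3)² - 107/140·(t - 3)³.
With (t - 3) = 3/2: S(9/2) = 799/224.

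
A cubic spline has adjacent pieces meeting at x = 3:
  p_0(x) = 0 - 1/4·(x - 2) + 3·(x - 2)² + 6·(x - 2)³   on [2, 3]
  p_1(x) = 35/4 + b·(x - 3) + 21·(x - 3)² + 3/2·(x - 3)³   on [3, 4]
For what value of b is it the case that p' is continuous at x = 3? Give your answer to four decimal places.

p_0'(x) = -1/4 + 6·(x - 2) + 18·(x - 2)², so p_0'(3) = 95/4. On the right, p_1'(3) = b, so b = 95/4.

23.7500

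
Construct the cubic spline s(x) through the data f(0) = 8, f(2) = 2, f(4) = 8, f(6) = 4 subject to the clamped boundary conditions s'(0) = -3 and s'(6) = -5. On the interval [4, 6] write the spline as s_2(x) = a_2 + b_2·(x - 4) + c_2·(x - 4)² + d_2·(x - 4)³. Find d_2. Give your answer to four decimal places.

With M_i denoting the second derivative at x_i, h_i = 2, 2, 2, and Δ_i = (y_(i+1) − y_i)/h_i = -3, 3, -2:
  2·M_0 + 8·M_1 + 2·M_2 = 6(Δ_1 - Δ_0) = 36
  2·M_1 + 8·M_2 + 2·M_3 = 6(Δ_2 - Δ_1) = -30
Clamped end conditions give two more equations: 2h_0·M_0 + h_0·M_1 = 6(Δ_0 - s'(0)) = 0 and h_2·M_2 + 2h_2·M_3 = 6(s'(6) - Δ_2) = -18.
Hence M_0 = -49/15, M_1 = 98/15, M_2 = -73/15, M_3 = -31/15.
On [4, 6], with s_2(x) = a_2 + b_2·(x - 4) + c_2·(x - 4)² + d_2·(x - 4)³: c_2 = M_2/2 = -73/30, d_2 = (M_3 - M_2)/(6h_2) = 7/30, b_2 = Δ_2 - h_2(2M_2 + M_3)/6 = 29/15.

0.2333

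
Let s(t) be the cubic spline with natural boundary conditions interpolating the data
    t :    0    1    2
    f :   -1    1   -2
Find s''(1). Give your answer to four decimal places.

-7.5000

Let M_i = s''(x_i). Step sizes h_i = 1, 1; slopes of the chords Δ_i = (y_(i+1) - y_i)/h_i = 2, -3.
  1·M_0 + 4·M_1 + 1·M_2 = 6(Δ_1 - Δ_0) = -30
Natural end conditions: M_0 = M_2 = 0.
Solving the tridiagonal system: M_0 = 0, M_1 = -15/2, M_2 = 0.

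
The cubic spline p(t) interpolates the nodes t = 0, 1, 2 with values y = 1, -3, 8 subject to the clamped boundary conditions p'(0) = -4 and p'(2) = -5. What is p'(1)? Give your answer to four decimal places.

7.5000

Let M_i = p''(x_i). Step sizes h_i = 1, 1; slopes of the chords Δ_i = (y_(i+1) - y_i)/h_i = -4, 11.
  1·M_0 + 4·M_1 + 1·M_2 = 6(Δ_1 - Δ_0) = 90
Clamped end conditions give two more equations: 2h_0·M_0 + h_0·M_1 = 6(Δ_0 - p'(0)) = 0 and h_1·M_1 + 2h_1·M_2 = 6(p'(2) - Δ_1) = -96.
Solving: M_0 = -23, M_1 = 46, M_2 = -71.
On [1, 2], p'(t) = b_1 + 2c_1·(t - 1) + 3d_1·(t - 1)² with b_1 = Δ_1 - h_1(2M_1 + M_2)/6 = 15/2, c_1 = M_1/2 = 23, d_1 = (M_2 - M_1)/(6h_1) = -39/2. So p'(1) = 15/2.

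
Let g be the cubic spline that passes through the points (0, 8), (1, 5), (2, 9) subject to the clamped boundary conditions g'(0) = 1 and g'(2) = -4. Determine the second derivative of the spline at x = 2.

Put M_i = g'' at the i-th knot. Here h = (1, 1) and Δ = (-3, 4), so the interior equations h_(i-1)·M_(i-1) + 2(h_(i-1)+h_i)·M_i + h_i·M_(i+1) = 6(Δ_i − Δ_(i-1)) read
  1·M_0 + 4·M_1 + 1·M_2 = 6(Δ_1 - Δ_0) = 42
Clamped end conditions give two more equations: 2h_0·M_0 + h_0·M_1 = 6(Δ_0 - g'(0)) = -24 and h_1·M_1 + 2h_1·M_2 = 6(g'(2) - Δ_1) = -48.
Solving: M_0 = -25, M_1 = 26, M_2 = -37.

-37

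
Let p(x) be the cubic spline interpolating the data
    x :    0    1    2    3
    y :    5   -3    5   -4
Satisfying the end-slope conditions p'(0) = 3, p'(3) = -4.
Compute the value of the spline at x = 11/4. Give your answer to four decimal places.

-2.0094

Write σ_i for p''(x_i). With h_i = 1, 1, 1 and divided differences Δ_i = -8, 8, -9, the continuity of p' gives the tridiagonal system
  1·σ_0 + 4·σ_1 + 1·σ_2 = 6(Δ_1 - Δ_0) = 96
  1·σ_1 + 4·σ_2 + 1·σ_3 = 6(Δ_2 - Δ_1) = -102
Clamped end conditions give two more equations: 2h_0·σ_0 + h_0·σ_1 = 6(Δ_0 - p'(0)) = -66 and h_2·σ_2 + 2h_2·σ_3 = 6(p'(3) - Δ_2) = 30.
Hence σ_0 = -874/15, σ_1 = 758/15, σ_2 = -718/15, σ_3 = 584/15.
On [2, 3], p(x) = 5 + 7/15·(x - 2) - 359/15·(x - 2)² + 217/15·(x - 2)³.
With (x - 2) = 3/4: p(11/4) = -643/320.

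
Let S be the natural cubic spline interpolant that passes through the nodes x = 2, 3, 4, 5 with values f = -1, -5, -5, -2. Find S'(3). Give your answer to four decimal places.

Put σ_i = S'' at the i-th knot. Here h = (1, 1, 1) and Δ = (-4, 0, 3), so the interior equations h_(i-1)·σ_(i-1) + 2(h_(i-1)+h_i)·σ_i + h_i·σ_(i+1) = 6(Δ_i − Δ_(i-1)) read
  1·σ_0 + 4·σ_1 + 1·σ_2 = 6(Δ_1 - Δ_0) = 24
  1·σ_1 + 4·σ_2 + 1·σ_3 = 6(Δ_2 - Δ_1) = 18
Natural end conditions: σ_0 = σ_3 = 0.
Hence σ_0 = 0, σ_1 = 26/5, σ_2 = 16/5, σ_3 = 0.
On [3, 4], S'(x) = b_1 + 2c_1·(x - 3) + 3d_1·(x - 3)² with b_1 = Δ_1 - h_1(2σ_1 + σ_2)/6 = -34/15, c_1 = σ_1/2 = 13/5, d_1 = (σ_2 - σ_1)/(6h_1) = -1/3. So S'(3) = -34/15.

-2.2667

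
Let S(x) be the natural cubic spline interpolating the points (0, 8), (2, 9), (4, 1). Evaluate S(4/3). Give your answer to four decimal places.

9.5000

Let M_i = S''(x_i). Step sizes h_i = 2, 2; slopes of the chords Δ_i = (y_(i+1) - y_i)/h_i = 1/2, -4.
  2·M_0 + 8·M_1 + 2·M_2 = 6(Δ_1 - Δ_0) = -27
Natural end conditions: M_0 = M_2 = 0.
Hence M_0 = 0, M_1 = -27/8, M_2 = 0.
On [0, 2], S(x) = 8 + 13/8·x + 0·x² - 9/32·x³.
With x = 4/3: S(4/3) = 19/2.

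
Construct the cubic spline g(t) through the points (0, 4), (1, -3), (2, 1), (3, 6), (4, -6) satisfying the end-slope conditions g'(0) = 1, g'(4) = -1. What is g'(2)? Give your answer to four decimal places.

With M_i denoting the second derivative at x_i, h_i = 1, 1, 1, 1, and Δ_i = (y_(i+1) − y_i)/h_i = -7, 4, 5, -12:
  1·M_0 + 4·M_1 + 1·M_2 = 6(Δ_1 - Δ_0) = 66
  1·M_1 + 4·M_2 + 1·M_3 = 6(Δ_2 - Δ_1) = 6
  1·M_2 + 4·M_3 + 1·M_4 = 6(Δ_3 - Δ_2) = -102
Clamped end conditions give two more equations: 2h_0·M_0 + h_0·M_1 = 6(Δ_0 - g'(0)) = -48 and h_3·M_3 + 2h_3·M_4 = 6(g'(4) - Δ_3) = 66.
Hence M_0 = -505/14, M_1 = 169/7, M_2 = 11/2, M_3 = -281/7, M_4 = 743/14.
On [2, 3], g'(t) = b_2 + 2c_2·(t - 2) + 3d_2·(t - 2)² with b_2 = Δ_2 - h_2(2M_2 + M_3)/6 = 69/7, c_2 = M_2/2 = 11/4, d_2 = (M_3 - M_2)/(6h_2) = -213/28. So g'(2) = 69/7.

9.8571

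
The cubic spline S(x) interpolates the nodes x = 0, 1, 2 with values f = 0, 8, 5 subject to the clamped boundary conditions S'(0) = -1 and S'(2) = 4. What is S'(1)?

3

Write M_i for S''(x_i). With h_i = 1, 1 and divided differences Δ_i = 8, -3, the continuity of S' gives the tridiagonal system
  1·M_0 + 4·M_1 + 1·M_2 = 6(Δ_1 - Δ_0) = -66
Clamped end conditions give two more equations: 2h_0·M_0 + h_0·M_1 = 6(Δ_0 - S'(0)) = 54 and h_1·M_1 + 2h_1·M_2 = 6(S'(2) - Δ_1) = 42.
Solving: M_0 = 46, M_1 = -38, M_2 = 40.
On [1, 2], S'(x) = b_1 + 2c_1·(x - 1) + 3d_1·(x - 1)² with b_1 = Δ_1 - h_1(2M_1 + M_2)/6 = 3, c_1 = M_1/2 = -19, d_1 = (M_2 - M_1)/(6h_1) = 13. So S'(1) = 3.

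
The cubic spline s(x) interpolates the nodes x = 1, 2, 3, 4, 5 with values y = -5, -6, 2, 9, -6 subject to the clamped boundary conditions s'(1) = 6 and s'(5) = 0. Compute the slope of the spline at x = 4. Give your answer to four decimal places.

-9.3750

Write M_i for s''(x_i). With h_i = 1, 1, 1, 1 and divided differences Δ_i = -1, 8, 7, -15, the continuity of s' gives the tridiagonal system
  1·M_0 + 4·M_1 + 1·M_2 = 6(Δ_1 - Δ_0) = 54
  1·M_1 + 4·M_2 + 1·M_3 = 6(Δ_2 - Δ_1) = -6
  1·M_2 + 4·M_3 + 1·M_4 = 6(Δ_3 - Δ_2) = -132
Clamped end conditions give two more equations: 2h_0·M_0 + h_0·M_1 = 6(Δ_0 - s'(1)) = -42 and h_3·M_3 + 2h_3·M_4 = 6(s'(5) - Δ_3) = 90.
Forward elimination and back-substitution give M_0 = -123/4, M_1 = 39/2, M_2 = 27/4, M_3 = -105/2, M_4 = 285/4.
On [4, 5], s'(x) = b_3 + 2c_3·(x - 4) + 3d_3·(x - 4)² with b_3 = Δ_3 - h_3(2M_3 + M_4)/6 = -75/8, c_3 = M_3/2 = -105/4, d_3 = (M_4 - M_3)/(6h_3) = 165/8. So s'(4) = -75/8.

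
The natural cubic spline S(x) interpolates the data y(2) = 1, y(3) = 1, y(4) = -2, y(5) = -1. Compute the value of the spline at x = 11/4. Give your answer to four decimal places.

Put M_i = S'' at the i-th knot. Here h = (1, 1, 1) and Δ = (0, -3, 1), so the interior equations h_(i-1)·M_(i-1) + 2(h_(i-1)+h_i)·M_i + h_i·M_(i+1) = 6(Δ_i − Δ_(i-1)) read
  1·M_0 + 4·M_1 + 1·M_2 = 6(Δ_1 - Δ_0) = -18
  1·M_1 + 4·M_2 + 1·M_3 = 6(Δ_2 - Δ_1) = 24
Natural end conditions: M_0 = M_3 = 0.
Forward elimination and back-substitution give M_0 = 0, M_1 = -32/5, M_2 = 38/5, M_3 = 0.
On [2, 3], S(x) = 1 + 16/15·(x - 2) + 0·(x - 2)² - 16/15·(x - 2)³.
With (x - 2) = 3/4: S(11/4) = 27/20.

1.3500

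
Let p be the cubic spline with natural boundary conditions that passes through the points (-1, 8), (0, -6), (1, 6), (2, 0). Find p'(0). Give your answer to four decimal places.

2.2667

Write m_i for p''(x_i). With h_i = 1, 1, 1 and divided differences Δ_i = -14, 12, -6, the continuity of p' gives the tridiagonal system
  1·m_0 + 4·m_1 + 1·m_2 = 6(Δ_1 - Δ_0) = 156
  1·m_1 + 4·m_2 + 1·m_3 = 6(Δ_2 - Δ_1) = -108
Natural end conditions: m_0 = m_3 = 0.
Hence m_0 = 0, m_1 = 244/5, m_2 = -196/5, m_3 = 0.
On [0, 1], p'(x) = b_1 + 2c_1·x + 3d_1·x² with b_1 = Δ_1 - h_1(2m_1 + m_2)/6 = 34/15, c_1 = m_1/2 = 122/5, d_1 = (m_2 - m_1)/(6h_1) = -44/3. So p'(0) = 34/15.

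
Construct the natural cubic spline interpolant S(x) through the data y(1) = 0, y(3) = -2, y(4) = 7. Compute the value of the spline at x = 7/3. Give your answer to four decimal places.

Write M_i for S''(x_i). With h_i = 2, 1 and divided differences Δ_i = -1, 9, the continuity of S' gives the tridiagonal system
  2·M_0 + 6·M_1 + 1·M_2 = 6(Δ_1 - Δ_0) = 60
Natural end conditions: M_0 = M_2 = 0.
Solving: M_0 = 0, M_1 = 10, M_2 = 0.
On [1, 3], S(x) = 0 - 13/3·(x - 1) + 0·(x - 1)² + 5/6·(x - 1)³.
With (x - 1) = 4/3: S(7/3) = -308/81.

-3.8025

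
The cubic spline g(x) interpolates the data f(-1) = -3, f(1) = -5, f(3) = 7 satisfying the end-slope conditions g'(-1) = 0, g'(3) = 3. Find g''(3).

Write M_i for g''(x_i). With h_i = 2, 2 and divided differences Δ_i = -1, 6, the continuity of g' gives the tridiagonal system
  2·M_0 + 8·M_1 + 2·M_2 = 6(Δ_1 - Δ_0) = 42
Clamped end conditions give two more equations: 2h_0·M_0 + h_0·M_1 = 6(Δ_0 - g'(-1)) = -6 and h_1·M_1 + 2h_1·M_2 = 6(g'(3) - Δ_1) = -18.
Solving: M_0 = -6, M_1 = 9, M_2 = -9.

-9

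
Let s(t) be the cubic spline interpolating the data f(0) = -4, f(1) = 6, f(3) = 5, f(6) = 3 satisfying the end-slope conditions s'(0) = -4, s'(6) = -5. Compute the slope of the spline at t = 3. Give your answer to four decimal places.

Let M_i = s''(x_i). Step sizes h_i = 1, 2, 3; slopes of the chords Δ_i = (y_(i+1) - y_i)/h_i = 10, -1/2, -2/3.
  1·M_0 + 6·M_1 + 2·M_2 = 6(Δ_1 - Δ_0) = -63
  2·M_1 + 10·M_2 + 3·M_3 = 6(Δ_2 - Δ_1) = -1
Clamped end conditions give two more equations: 2h_0·M_0 + h_0·M_1 = 6(Δ_0 - s'(0)) = 84 and h_2·M_2 + 2h_2·M_3 = 6(s'(6) - Δ_2) = -26.
Solving: M_0 = 3005/57, M_1 = -1222/57, M_2 = 368/57, M_3 = -431/57.
On [3, 6], s'(t) = b_2 + 2c_2·(t - 3) + 3d_2·(t - 3)² with b_2 = Δ_2 - h_2(2M_2 + M_3)/6 = -127/38, c_2 = M_2/2 = 184/57, d_2 = (M_3 - M_2)/(6h_2) = -799/1026. So s'(3) = -127/38.

-3.3421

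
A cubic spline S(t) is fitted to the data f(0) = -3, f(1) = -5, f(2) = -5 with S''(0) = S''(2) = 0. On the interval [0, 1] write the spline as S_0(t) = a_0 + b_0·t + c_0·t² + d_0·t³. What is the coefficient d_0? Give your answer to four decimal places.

0.5000

With M_i denoting the second derivative at x_i, h_i = 1, 1, and Δ_i = (y_(i+1) − y_i)/h_i = -2, 0:
  1·M_0 + 4·M_1 + 1·M_2 = 6(Δ_1 - Δ_0) = 12
Natural end conditions: M_0 = M_2 = 0.
Hence M_0 = 0, M_1 = 3, M_2 = 0.
On [0, 1], with S_0(t) = a_0 + b_0·t + c_0·t² + d_0·t³: c_0 = M_0/2 = 0, d_0 = (M_1 - M_0)/(6h_0) = 1/2, b_0 = Δ_0 - h_0(2M_0 + M_1)/6 = -5/2.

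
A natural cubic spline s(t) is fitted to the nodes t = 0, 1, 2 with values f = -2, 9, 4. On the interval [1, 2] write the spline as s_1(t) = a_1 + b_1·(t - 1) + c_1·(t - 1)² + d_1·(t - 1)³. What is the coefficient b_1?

3

Let M_i = s''(x_i). Step sizes h_i = 1, 1; slopes of the chords Δ_i = (y_(i+1) - y_i)/h_i = 11, -5.
  1·M_0 + 4·M_1 + 1·M_2 = 6(Δ_1 - Δ_0) = -96
Natural end conditions: M_0 = M_2 = 0.
Solving: M_0 = 0, M_1 = -24, M_2 = 0.
On [1, 2], with s_1(t) = a_1 + b_1·(t - 1) + c_1·(t - 1)² + d_1·(t - 1)³: c_1 = M_1/2 = -12, d_1 = (M_2 - M_1)/(6h_1) = 4, b_1 = Δ_1 - h_1(2M_1 + M_2)/6 = 3.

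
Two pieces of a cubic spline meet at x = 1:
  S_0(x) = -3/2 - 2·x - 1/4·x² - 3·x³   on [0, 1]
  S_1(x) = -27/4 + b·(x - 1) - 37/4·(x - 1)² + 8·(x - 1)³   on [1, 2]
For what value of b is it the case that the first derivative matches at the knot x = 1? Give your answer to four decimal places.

S_0'(x) = -2 - 1/2·x - 9·x², so S_0'(1) = -23/2. On the right, S_1'(1) = b, so b = -23/2.

-11.5000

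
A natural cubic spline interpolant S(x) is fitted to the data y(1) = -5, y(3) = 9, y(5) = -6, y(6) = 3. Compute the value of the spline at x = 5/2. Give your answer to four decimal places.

Put M_i = S'' at the i-th knot. Here h = (2, 2, 1) and Δ = (7, -15/2, 9), so the interior equations h_(i-1)·M_(i-1) + 2(h_(i-1)+h_i)·M_i + h_i·M_(i+1) = 6(Δ_i − Δ_(i-1)) read
  2·M_0 + 8·M_1 + 2·M_2 = 6(Δ_1 - Δ_0) = -87
  2·M_1 + 6·M_2 + 1·M_3 = 6(Δ_2 - Δ_1) = 99
Natural end conditions: M_0 = M_3 = 0.
Forward elimination and back-substitution give M_0 = 0, M_1 = -180/11, M_2 = 483/22, M_3 = 0.
On [1, 3], S(x) = -5 + 137/11·(x - 1) + 0·(x - 1)² - 15/11·(x - 1)³.
With (x - 1) = 3/2: S(5/2) = 799/88.

9.0795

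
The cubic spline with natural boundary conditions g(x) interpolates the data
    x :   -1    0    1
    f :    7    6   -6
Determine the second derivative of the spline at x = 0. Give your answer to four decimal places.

With M_i denoting the second derivative at x_i, h_i = 1, 1, and Δ_i = (y_(i+1) − y_i)/h_i = -1, -12:
  1·M_0 + 4·M_1 + 1·M_2 = 6(Δ_1 - Δ_0) = -66
Natural end conditions: M_0 = M_2 = 0.
Forward elimination and back-substitution give M_0 = 0, M_1 = -33/2, M_2 = 0.

-16.5000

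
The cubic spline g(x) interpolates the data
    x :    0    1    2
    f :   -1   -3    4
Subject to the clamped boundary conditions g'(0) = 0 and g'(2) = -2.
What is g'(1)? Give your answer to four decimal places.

4.2500

Put M_i = g'' at the i-th knot. Here h = (1, 1) and Δ = (-2, 7), so the interior equations h_(i-1)·M_(i-1) + 2(h_(i-1)+h_i)·M_i + h_i·M_(i+1) = 6(Δ_i − Δ_(i-1)) read
  1·M_0 + 4·M_1 + 1·M_2 = 6(Δ_1 - Δ_0) = 54
Clamped end conditions give two more equations: 2h_0·M_0 + h_0·M_1 = 6(Δ_0 - g'(0)) = -12 and h_1·M_1 + 2h_1·M_2 = 6(g'(2) - Δ_1) = -54.
Forward elimination and back-substitution give M_0 = -41/2, M_1 = 29, M_2 = -83/2.
On [1, 2], g'(x) = b_1 + 2c_1·(x - 1) + 3d_1·(x - 1)² with b_1 = Δ_1 - h_1(2M_1 + M_2)/6 = 17/4, c_1 = M_1/2 = 29/2, d_1 = (M_2 - M_1)/(6h_1) = -47/4. So g'(1) = 17/4.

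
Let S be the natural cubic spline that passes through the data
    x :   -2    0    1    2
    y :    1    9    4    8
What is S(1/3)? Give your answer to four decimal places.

With M_i denoting the second derivative at x_i, h_i = 2, 1, 1, and Δ_i = (y_(i+1) − y_i)/h_i = 4, -5, 4:
  2·M_0 + 6·M_1 + 1·M_2 = 6(Δ_1 - Δ_0) = -54
  1·M_1 + 4·M_2 + 1·M_3 = 6(Δ_2 - Δ_1) = 54
Natural end conditions: M_0 = M_3 = 0.
Hence M_0 = 0, M_1 = -270/23, M_2 = 378/23, M_3 = 0.
On [0, 1], S(x) = 9 - 88/23·x - 135/23·x² + 108/23·x³.
With x = 1/3: S(1/3) = 500/69.

7.2464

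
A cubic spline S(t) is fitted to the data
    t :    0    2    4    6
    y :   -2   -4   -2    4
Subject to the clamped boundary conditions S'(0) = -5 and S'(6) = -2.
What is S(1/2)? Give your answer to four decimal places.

-3.7563

Put M_i = S'' at the i-th knot. Here h = (2, 2, 2) and Δ = (-1, 1, 3), so the interior equations h_(i-1)·M_(i-1) + 2(h_(i-1)+h_i)·M_i + h_i·M_(i+1) = 6(Δ_i − Δ_(i-1)) read
  2·M_0 + 8·M_1 + 2·M_2 = 6(Δ_1 - Δ_0) = 12
  2·M_1 + 8·M_2 + 2·M_3 = 6(Δ_2 - Δ_1) = 12
Clamped end conditions give two more equations: 2h_0·M_0 + h_0·M_1 = 6(Δ_0 - S'(0)) = 24 and h_2·M_2 + 2h_2·M_3 = 6(S'(6) - Δ_2) = -30.
Forward elimination and back-substitution give M_0 = 33/5, M_1 = -6/5, M_2 = 21/5, M_3 = -48/5.
On [0, 2], S(t) = -2 - 5·t + 33/10·t² - 13/20·t³.
With t = 1/2: S(1/2) = -601/160.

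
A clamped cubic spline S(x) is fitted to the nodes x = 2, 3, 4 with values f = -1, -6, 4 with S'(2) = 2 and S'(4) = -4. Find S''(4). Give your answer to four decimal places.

-67.5000

With m_i denoting the second derivative at x_i, h_i = 1, 1, and Δ_i = (y_(i+1) − y_i)/h_i = -5, 10:
  1·m_0 + 4·m_1 + 1·m_2 = 6(Δ_1 - Δ_0) = 90
Clamped end conditions give two more equations: 2h_0·m_0 + h_0·m_1 = 6(Δ_0 - S'(2)) = -42 and h_1·m_1 + 2h_1·m_2 = 6(S'(4) - Δ_1) = -84.
Hence m_0 = -93/2, m_1 = 51, m_2 = -135/2.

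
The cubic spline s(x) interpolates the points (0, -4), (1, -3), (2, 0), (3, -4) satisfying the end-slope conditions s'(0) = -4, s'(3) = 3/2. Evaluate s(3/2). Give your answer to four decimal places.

Let m_i = s''(x_i). Step sizes h_i = 1, 1, 1; slopes of the chords Δ_i = (y_(i+1) - y_i)/h_i = 1, 3, -4.
  1·m_0 + 4·m_1 + 1·m_2 = 6(Δ_1 - Δ_0) = 12
  1·m_1 + 4·m_2 + 1·m_3 = 6(Δ_2 - Δ_1) = -42
Clamped end conditions give two more equations: 2h_0·m_0 + h_0·m_1 = 6(Δ_0 - s'(0)) = 30 and h_2·m_2 + 2h_2·m_3 = 6(s'(3) - Δ_2) = 33.
Solving: m_0 = 193/15, m_1 = 64/15, m_2 = -269/15, m_3 = 382/15.
On [1, 2], s(x) = -3 + 137/30·(x - 1) + 32/15·(x - 1)² - 37/10·(x - 1)³.
With (x - 1) = 1/2: s(3/2) = -31/48.

-0.6458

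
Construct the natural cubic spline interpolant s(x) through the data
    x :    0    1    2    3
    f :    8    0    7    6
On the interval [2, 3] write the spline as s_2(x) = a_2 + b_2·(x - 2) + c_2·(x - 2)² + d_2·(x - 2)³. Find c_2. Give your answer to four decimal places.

-9.4000

Put M_i = s'' at the i-th knot. Here h = (1, 1, 1) and Δ = (-8, 7, -1), so the interior equations h_(i-1)·M_(i-1) + 2(h_(i-1)+h_i)·M_i + h_i·M_(i+1) = 6(Δ_i − Δ_(i-1)) read
  1·M_0 + 4·M_1 + 1·M_2 = 6(Δ_1 - Δ_0) = 90
  1·M_1 + 4·M_2 + 1·M_3 = 6(Δ_2 - Δ_1) = -48
Natural end conditions: M_0 = M_3 = 0.
Solving the tridiagonal system: M_0 = 0, M_1 = 136/5, M_2 = -94/5, M_3 = 0.
On [2, 3], with s_2(x) = a_2 + b_2·(x - 2) + c_2·(x - 2)² + d_2·(x - 2)³: c_2 = M_2/2 = -47/5, d_2 = (M_3 - M_2)/(6h_2) = 47/15, b_2 = Δ_2 - h_2(2M_2 + M_3)/6 = 79/15.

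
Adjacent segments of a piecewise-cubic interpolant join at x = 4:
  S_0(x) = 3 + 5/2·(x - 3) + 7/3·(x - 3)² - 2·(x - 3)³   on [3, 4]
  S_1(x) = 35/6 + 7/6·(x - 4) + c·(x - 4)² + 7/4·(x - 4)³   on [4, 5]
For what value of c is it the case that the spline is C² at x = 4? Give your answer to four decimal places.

S_0''(x) = 14/3 - 12·(x - 3), so S_0''(4) = -22/3. On the right, S_1''(4) = 2c, so c = -11/3.

-3.6667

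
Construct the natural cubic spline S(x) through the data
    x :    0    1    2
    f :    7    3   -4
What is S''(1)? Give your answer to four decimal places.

-4.5000

With M_i denoting the second derivative at x_i, h_i = 1, 1, and Δ_i = (y_(i+1) − y_i)/h_i = -4, -7:
  1·M_0 + 4·M_1 + 1·M_2 = 6(Δ_1 - Δ_0) = -18
Natural end conditions: M_0 = M_2 = 0.
Hence M_0 = 0, M_1 = -9/2, M_2 = 0.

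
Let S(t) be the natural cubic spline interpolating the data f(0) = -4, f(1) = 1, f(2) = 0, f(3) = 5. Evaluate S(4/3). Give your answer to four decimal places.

Write m_i for S''(x_i). With h_i = 1, 1, 1 and divided differences Δ_i = 5, -1, 5, the continuity of S' gives the tridiagonal system
  1·m_0 + 4·m_1 + 1·m_2 = 6(Δ_1 - Δ_0) = -36
  1·m_1 + 4·m_2 + 1·m_3 = 6(Δ_2 - Δ_1) = 36
Natural end conditions: m_0 = m_3 = 0.
Hence m_0 = 0, m_1 = -12, m_2 = 12, m_3 = 0.
On [1, 2], S(t) = 1 + 1·(t - 1) - 6·(t - 1)² + 4·(t - 1)³.
With (t - 1) = 1/3: S(4/3) = 22/27.

0.8148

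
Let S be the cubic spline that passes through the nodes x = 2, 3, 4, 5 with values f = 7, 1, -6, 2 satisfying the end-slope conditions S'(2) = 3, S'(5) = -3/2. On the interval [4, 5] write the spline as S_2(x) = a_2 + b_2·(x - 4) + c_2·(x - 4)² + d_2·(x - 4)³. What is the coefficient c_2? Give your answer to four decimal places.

17.5000

Write M_i for S''(x_i). With h_i = 1, 1, 1 and divided differences Δ_i = -6, -7, 8, the continuity of S' gives the tridiagonal system
  1·M_0 + 4·M_1 + 1·M_2 = 6(Δ_1 - Δ_0) = -6
  1·M_1 + 4·M_2 + 1·M_3 = 6(Δ_2 - Δ_1) = 90
Clamped end conditions give two more equations: 2h_0·M_0 + h_0·M_1 = 6(Δ_0 - S'(2)) = -54 and h_2·M_2 + 2h_2·M_3 = 6(S'(5) - Δ_2) = -57.
Solving the tridiagonal system: M_0 = -25, M_1 = -4, M_2 = 35, M_3 = -46.
On [4, 5], with S_2(x) = a_2 + b_2·(x - 4) + c_2·(x - 4)² + d_2·(x - 4)³: c_2 = M_2/2 = 35/2, d_2 = (M_3 - M_2)/(6h_2) = -27/2, b_2 = Δ_2 - h_2(2M_2 + M_3)/6 = 4.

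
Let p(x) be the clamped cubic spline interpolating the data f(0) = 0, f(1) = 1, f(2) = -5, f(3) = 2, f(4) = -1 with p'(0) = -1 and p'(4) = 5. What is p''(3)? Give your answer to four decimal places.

-33.6429

With σ_i denoting the second derivative at x_i, h_i = 1, 1, 1, 1, and Δ_i = (y_(i+1) − y_i)/h_i = 1, -6, 7, -3:
  1·σ_0 + 4·σ_1 + 1·σ_2 = 6(Δ_1 - Δ_0) = -42
  1·σ_1 + 4·σ_2 + 1·σ_3 = 6(Δ_2 - Δ_1) = 78
  1·σ_2 + 4·σ_3 + 1·σ_4 = 6(Δ_3 - Δ_2) = -60
Clamped end conditions give two more equations: 2h_0·σ_0 + h_0·σ_1 = 6(Δ_0 - p'(0)) = 12 and h_3·σ_3 + 2h_3·σ_4 = 6(p'(4) - Δ_3) = 48.
Hence σ_0 = 495/28, σ_1 = -327/14, σ_2 = 135/4, σ_3 = -471/14, σ_4 = 1143/28.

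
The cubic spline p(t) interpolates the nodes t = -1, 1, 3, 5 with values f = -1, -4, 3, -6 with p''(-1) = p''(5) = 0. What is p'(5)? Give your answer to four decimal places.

-6.9667

Put m_i = p'' at the i-th knot. Here h = (2, 2, 2) and Δ = (-3/2, 7/2, -9/2), so the interior equations h_(i-1)·m_(i-1) + 2(h_(i-1)+h_i)·m_i + h_i·m_(i+1) = 6(Δ_i − Δ_(i-1)) read
  2·m_0 + 8·m_1 + 2·m_2 = 6(Δ_1 - Δ_0) = 30
  2·m_1 + 8·m_2 + 2·m_3 = 6(Δ_2 - Δ_1) = -48
Natural end conditions: m_0 = m_3 = 0.
Hence m_0 = 0, m_1 = 28/5, m_2 = -37/5, m_3 = 0.
On [3, 5], p'(t) = b_2 + 2c_2·(t - 3) + 3d_2·(t - 3)² with b_2 = Δ_2 - h_2(2m_2 + m_3)/6 = 13/30, c_2 = m_2/2 = -37/10, d_2 = (m_3 - m_2)/(6h_2) = 37/60. So p'(5) = -209/30.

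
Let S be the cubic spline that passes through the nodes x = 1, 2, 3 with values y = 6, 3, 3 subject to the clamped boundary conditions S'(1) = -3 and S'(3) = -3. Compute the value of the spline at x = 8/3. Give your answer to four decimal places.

Put M_i = S'' at the i-th knot. Here h = (1, 1) and Δ = (-3, 0), so the interior equations h_(i-1)·M_(i-1) + 2(h_(i-1)+h_i)·M_i + h_i·M_(i+1) = 6(Δ_i − Δ_(i-1)) read
  1·M_0 + 4·M_1 + 1·M_2 = 6(Δ_1 - Δ_0) = 18
Clamped end conditions give two more equations: 2h_0·M_0 + h_0·M_1 = 6(Δ_0 - S'(1)) = 0 and h_1·M_1 + 2h_1·M_2 = 6(S'(3) - Δ_1) = -18.
Solving the tridiagonal system: M_0 = -9/2, M_1 = 9, M_2 = -27/2.
On [2, 3], S(x) = 3 - 3/4·(x - 2) + 9/2·(x - 2)² - 15/4·(x - 2)³.
With (x - 2) = 2/3: S(8/3) = 61/18.

3.3889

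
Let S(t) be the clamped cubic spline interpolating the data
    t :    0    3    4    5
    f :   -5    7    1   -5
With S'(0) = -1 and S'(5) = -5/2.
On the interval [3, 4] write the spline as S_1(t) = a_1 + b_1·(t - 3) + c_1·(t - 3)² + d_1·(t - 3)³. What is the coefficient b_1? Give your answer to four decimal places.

-2.1897

Write M_i for S''(x_i). With h_i = 3, 1, 1 and divided differences Δ_i = 4, -6, -6, the continuity of S' gives the tridiagonal system
  3·M_0 + 8·M_1 + 1·M_2 = 6(Δ_1 - Δ_0) = -60
  1·M_1 + 4·M_2 + 1·M_3 = 6(Δ_2 - Δ_1) = 0
Clamped end conditions give two more equations: 2h_0·M_0 + h_0·M_1 = 6(Δ_0 - S'(0)) = 30 and h_2·M_2 + 2h_2·M_3 = 6(S'(5) - Δ_2) = 21.
Solving: M_0 = 313/29, M_1 = -336/29, M_2 = 9/29, M_3 = 300/29.
On [3, 4], with S_1(t) = a_1 + b_1·(t - 3) + c_1·(t - 3)² + d_1·(t - 3)³: c_1 = M_1/2 = -168/29, d_1 = (M_2 - M_1)/(6h_1) = 115/58, b_1 = Δ_1 - h_1(2M_1 + M_2)/6 = -127/58.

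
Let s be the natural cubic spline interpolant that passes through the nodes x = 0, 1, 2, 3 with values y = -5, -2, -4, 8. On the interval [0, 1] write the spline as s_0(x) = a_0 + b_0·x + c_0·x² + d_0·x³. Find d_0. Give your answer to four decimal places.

-2.2667

Let M_i = s''(x_i). Step sizes h_i = 1, 1, 1; slopes of the chords Δ_i = (y_(i+1) - y_i)/h_i = 3, -2, 12.
  1·M_0 + 4·M_1 + 1·M_2 = 6(Δ_1 - Δ_0) = -30
  1·M_1 + 4·M_2 + 1·M_3 = 6(Δ_2 - Δ_1) = 84
Natural end conditions: M_0 = M_3 = 0.
Forward elimination and back-substitution give M_0 = 0, M_1 = -68/5, M_2 = 122/5, M_3 = 0.
On [0, 1], with s_0(x) = a_0 + b_0·x + c_0·x² + d_0·x³: c_0 = M_0/2 = 0, d_0 = (M_1 - M_0)/(6h_0) = -34/15, b_0 = Δ_0 - h_0(2M_0 + M_1)/6 = 79/15.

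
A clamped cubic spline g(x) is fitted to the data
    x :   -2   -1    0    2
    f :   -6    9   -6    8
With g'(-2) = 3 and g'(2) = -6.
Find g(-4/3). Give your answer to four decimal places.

5.0303

Write M_i for g''(x_i). With h_i = 1, 1, 2 and divided differences Δ_i = 15, -15, 7, the continuity of g' gives the tridiagonal system
  1·M_0 + 4·M_1 + 1·M_2 = 6(Δ_1 - Δ_0) = -180
  1·M_1 + 6·M_2 + 2·M_3 = 6(Δ_2 - Δ_1) = 132
Clamped end conditions give two more equations: 2h_0·M_0 + h_0·M_1 = 6(Δ_0 - g'(-2)) = 72 and h_2·M_2 + 2h_2·M_3 = 6(g'(2) - Δ_2) = -78.
Hence M_0 = 813/11, M_1 = -834/11, M_2 = 543/11, M_3 = -486/11.
On [-2, -1], g(x) = -6 + 3·(x + 2) + 813/22·(x + 2)² - 549/22·(x + 2)³.
With (x + 2) = 2/3: g(-4/3) = 166/33.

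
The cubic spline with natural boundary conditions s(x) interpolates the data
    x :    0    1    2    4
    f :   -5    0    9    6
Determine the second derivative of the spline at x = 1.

9

Write m_i for s''(x_i). With h_i = 1, 1, 2 and divided differences Δ_i = 5, 9, -3/2, the continuity of s' gives the tridiagonal system
  1·m_0 + 4·m_1 + 1·m_2 = 6(Δ_1 - Δ_0) = 24
  1·m_1 + 6·m_2 + 2·m_3 = 6(Δ_2 - Δ_1) = -63
Natural end conditions: m_0 = m_3 = 0.
Hence m_0 = 0, m_1 = 9, m_2 = -12, m_3 = 0.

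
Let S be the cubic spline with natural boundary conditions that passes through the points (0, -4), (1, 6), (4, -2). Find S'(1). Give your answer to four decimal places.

Let σ_i = S''(x_i). Step sizes h_i = 1, 3; slopes of the chords Δ_i = (y_(i+1) - y_i)/h_i = 10, -8/3.
  1·σ_0 + 8·σ_1 + 3·σ_2 = 6(Δ_1 - Δ_0) = -76
Natural end conditions: σ_0 = σ_2 = 0.
Solving: σ_0 = 0, σ_1 = -19/2, σ_2 = 0.
On [1, 4], S'(x) = b_1 + 2c_1·(x - 1) + 3d_1·(x - 1)² with b_1 = Δ_1 - h_1(2σ_1 + σ_2)/6 = 41/6, c_1 = σ_1/2 = -19/4, d_1 = (σ_2 - σ_1)/(6h_1) = 19/36. So S'(1) = 41/6.

6.8333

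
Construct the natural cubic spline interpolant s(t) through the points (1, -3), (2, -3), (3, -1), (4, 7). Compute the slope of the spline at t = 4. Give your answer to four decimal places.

9.4667

With M_i denoting the second derivative at x_i, h_i = 1, 1, 1, and Δ_i = (y_(i+1) − y_i)/h_i = 0, 2, 8:
  1·M_0 + 4·M_1 + 1·M_2 = 6(Δ_1 - Δ_0) = 12
  1·M_1 + 4·M_2 + 1·M_3 = 6(Δ_2 - Δ_1) = 36
Natural end conditions: M_0 = M_3 = 0.
Forward elimination and back-substitution give M_0 = 0, M_1 = 4/5, M_2 = 44/5, M_3 = 0.
On [3, 4], s'(t) = b_2 + 2c_2·(t - 3) + 3d_2·(t - 3)² with b_2 = Δ_2 - h_2(2M_2 + M_3)/6 = 76/15, c_2 = M_2/2 = 22/5, d_2 = (M_3 - M_2)/(6h_2) = -22/15. So s'(4) = 142/15.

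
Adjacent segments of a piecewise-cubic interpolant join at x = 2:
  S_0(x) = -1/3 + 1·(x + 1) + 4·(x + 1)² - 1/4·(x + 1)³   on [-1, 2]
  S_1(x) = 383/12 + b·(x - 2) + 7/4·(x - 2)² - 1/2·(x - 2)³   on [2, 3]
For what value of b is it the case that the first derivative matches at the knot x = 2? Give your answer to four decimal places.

S_0'(x) = 1 + 8·(x + 1) - 3/4·(x + 1)², so S_0'(2) = 73/4. On the right, S_1'(2) = b, so b = 73/4.

18.2500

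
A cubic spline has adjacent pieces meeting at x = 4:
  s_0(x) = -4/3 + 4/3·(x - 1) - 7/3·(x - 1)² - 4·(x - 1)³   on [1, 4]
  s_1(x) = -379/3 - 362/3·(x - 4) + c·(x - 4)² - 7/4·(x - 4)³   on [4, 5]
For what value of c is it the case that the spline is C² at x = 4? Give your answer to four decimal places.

s_0''(x) = -14/3 - 24·(x - 1), so s_0''(4) = -230/3. On the right, s_1''(4) = 2c, so c = -115/3.

-38.3333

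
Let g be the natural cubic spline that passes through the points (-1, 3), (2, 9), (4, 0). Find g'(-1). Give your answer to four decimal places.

Put σ_i = g'' at the i-th knot. Here h = (3, 2) and Δ = (2, -9/2), so the interior equations h_(i-1)·σ_(i-1) + 2(h_(i-1)+h_i)·σ_i + h_i·σ_(i+1) = 6(Δ_i − Δ_(i-1)) read
  3·σ_0 + 10·σ_1 + 2·σ_2 = 6(Δ_1 - Δ_0) = -39
Natural end conditions: σ_0 = σ_2 = 0.
Hence σ_0 = 0, σ_1 = -39/10, σ_2 = 0.
On [-1, 2], g'(t) = b_0 + 2c_0·(t + 1) + 3d_0·(t + 1)² with b_0 = Δ_0 - h_0(2σ_0 + σ_1)/6 = 79/20, c_0 = σ_0/2 = 0, d_0 = (σ_1 - σ_0)/(6h_0) = -13/60. So g'(-1) = 79/20.

3.9500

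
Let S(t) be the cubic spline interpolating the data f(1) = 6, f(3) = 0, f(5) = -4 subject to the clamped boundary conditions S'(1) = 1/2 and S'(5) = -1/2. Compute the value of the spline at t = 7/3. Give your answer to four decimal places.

2.7407

Write σ_i for S''(x_i). With h_i = 2, 2 and divided differences Δ_i = -3, -2, the continuity of S' gives the tridiagonal system
  2·σ_0 + 8·σ_1 + 2·σ_2 = 6(Δ_1 - Δ_0) = 6
Clamped end conditions give two more equations: 2h_0·σ_0 + h_0·σ_1 = 6(Δ_0 - S'(1)) = -21 and h_1·σ_1 + 2h_1·σ_2 = 6(S'(5) - Δ_1) = 9.
Hence σ_0 = -25/4, σ_1 = 2, σ_2 = 5/4.
On [1, 3], S(t) = 6 + 1/2·(t - 1) - 25/8·(t - 1)² + 11/16·(t - 1)³.
With (t - 1) = 4/3: S(7/3) = 74/27.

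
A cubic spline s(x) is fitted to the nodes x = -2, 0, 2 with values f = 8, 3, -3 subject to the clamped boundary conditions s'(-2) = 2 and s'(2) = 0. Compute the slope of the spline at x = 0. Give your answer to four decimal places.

-4.6250

Put m_i = s'' at the i-th knot. Here h = (2, 2) and Δ = (-5/2, -3), so the interior equations h_(i-1)·m_(i-1) + 2(h_(i-1)+h_i)·m_i + h_i·m_(i+1) = 6(Δ_i − Δ_(i-1)) read
  2·m_0 + 8·m_1 + 2·m_2 = 6(Δ_1 - Δ_0) = -3
Clamped end conditions give two more equations: 2h_0·m_0 + h_0·m_1 = 6(Δ_0 - s'(-2)) = -27 and h_1·m_1 + 2h_1·m_2 = 6(s'(2) - Δ_1) = 18.
Solving: m_0 = -55/8, m_1 = 1/4, m_2 = 35/8.
On [0, 2], s'(x) = b_1 + 2c_1·x + 3d_1·x² with b_1 = Δ_1 - h_1(2m_1 + m_2)/6 = -37/8, c_1 = m_1/2 = 1/8, d_1 = (m_2 - m_1)/(6h_1) = 11/32. So s'(0) = -37/8.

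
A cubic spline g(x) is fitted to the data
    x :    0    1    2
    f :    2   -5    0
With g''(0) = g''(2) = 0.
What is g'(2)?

8

Put m_i = g'' at the i-th knot. Here h = (1, 1) and Δ = (-7, 5), so the interior equations h_(i-1)·m_(i-1) + 2(h_(i-1)+h_i)·m_i + h_i·m_(i+1) = 6(Δ_i − Δ_(i-1)) read
  1·m_0 + 4·m_1 + 1·m_2 = 6(Δ_1 - Δ_0) = 72
Natural end conditions: m_0 = m_2 = 0.
Hence m_0 = 0, m_1 = 18, m_2 = 0.
On [1, 2], g'(x) = b_1 + 2c_1·(x - 1) + 3d_1·(x - 1)² with b_1 = Δ_1 - h_1(2m_1 + m_2)/6 = -1, c_1 = m_1/2 = 9, d_1 = (m_2 - m_1)/(6h_1) = -3. So g'(2) = 8.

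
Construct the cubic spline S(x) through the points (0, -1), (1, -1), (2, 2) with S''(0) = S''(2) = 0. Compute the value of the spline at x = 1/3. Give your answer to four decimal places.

-1.2222

Write M_i for S''(x_i). With h_i = 1, 1 and divided differences Δ_i = 0, 3, the continuity of S' gives the tridiagonal system
  1·M_0 + 4·M_1 + 1·M_2 = 6(Δ_1 - Δ_0) = 18
Natural end conditions: M_0 = M_2 = 0.
Forward elimination and back-substitution give M_0 = 0, M_1 = 9/2, M_2 = 0.
On [0, 1], S(x) = -1 - 3/4·x + 0·x² + 3/4·x³.
With x = 1/3: S(1/3) = -11/9.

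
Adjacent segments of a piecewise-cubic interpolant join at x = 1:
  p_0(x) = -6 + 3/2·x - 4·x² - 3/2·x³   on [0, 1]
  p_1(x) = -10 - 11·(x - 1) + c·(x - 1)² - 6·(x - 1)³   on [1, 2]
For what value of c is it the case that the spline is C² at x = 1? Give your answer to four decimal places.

-8.5000

p_0''(x) = -8 - 9·x, so p_0''(1) = -17. On the right, p_1''(1) = 2c, so c = -17/2.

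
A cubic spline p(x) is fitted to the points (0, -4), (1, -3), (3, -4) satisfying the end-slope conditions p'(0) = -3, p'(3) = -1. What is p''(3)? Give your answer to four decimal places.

1.4167

With M_i denoting the second derivative at x_i, h_i = 1, 2, and Δ_i = (y_(i+1) − y_i)/h_i = 1, -1/2:
  1·M_0 + 6·M_1 + 2·M_2 = 6(Δ_1 - Δ_0) = -9
Clamped end conditions give two more equations: 2h_0·M_0 + h_0·M_1 = 6(Δ_0 - p'(0)) = 24 and h_1·M_1 + 2h_1·M_2 = 6(p'(3) - Δ_1) = -3.
Forward elimination and back-substitution give M_0 = 85/6, M_1 = -13/3, M_2 = 17/12.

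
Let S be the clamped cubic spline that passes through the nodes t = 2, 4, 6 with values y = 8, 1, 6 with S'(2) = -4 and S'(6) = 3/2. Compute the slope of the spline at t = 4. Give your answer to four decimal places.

-0.1250

Write m_i for S''(x_i). With h_i = 2, 2 and divided differences Δ_i = -7/2, 5/2, the continuity of S' gives the tridiagonal system
  2·m_0 + 8·m_1 + 2·m_2 = 6(Δ_1 - Δ_0) = 36
Clamped end conditions give two more equations: 2h_0·m_0 + h_0·m_1 = 6(Δ_0 - S'(2)) = 3 and h_1·m_1 + 2h_1·m_2 = 6(S'(6) - Δ_1) = -6.
Forward elimination and back-substitution give m_0 = -19/8, m_1 = 25/4, m_2 = -37/8.
On [4, 6], S'(t) = b_1 + 2c_1·(t - 4) + 3d_1·(t - 4)² with b_1 = Δ_1 - h_1(2m_1 + m_2)/6 = -1/8, c_1 = m_1/2 = 25/8, d_1 = (m_2 - m_1)/(6h_1) = -29/32. So S'(4) = -1/8.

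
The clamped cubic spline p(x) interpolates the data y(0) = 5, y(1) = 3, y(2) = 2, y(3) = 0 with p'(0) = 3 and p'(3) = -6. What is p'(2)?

0

Let M_i = p''(x_i). Step sizes h_i = 1, 1, 1; slopes of the chords Δ_i = (y_(i+1) - y_i)/h_i = -2, -1, -2.
  1·M_0 + 4·M_1 + 1·M_2 = 6(Δ_1 - Δ_0) = 6
  1·M_1 + 4·M_2 + 1·M_3 = 6(Δ_2 - Δ_1) = -6
Clamped end conditions give two more equations: 2h_0·M_0 + h_0·M_1 = 6(Δ_0 - p'(0)) = -30 and h_2·M_2 + 2h_2·M_3 = 6(p'(3) - Δ_2) = -24.
Solving: M_0 = -18, M_1 = 6, M_2 = 0, M_3 = -12.
On [2, 3], p'(x) = b_2 + 2c_2·(x - 2) + 3d_2·(x - 2)² with b_2 = Δ_2 - h_2(2M_2 + M_3)/6 = 0, c_2 = M_2/2 = 0, d_2 = (M_3 - M_2)/(6h_2) = -2. So p'(2) = 0.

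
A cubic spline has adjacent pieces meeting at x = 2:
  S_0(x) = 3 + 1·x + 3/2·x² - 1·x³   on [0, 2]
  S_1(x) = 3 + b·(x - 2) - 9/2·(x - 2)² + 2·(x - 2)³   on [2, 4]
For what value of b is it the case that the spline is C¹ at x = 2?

S_0'(x) = 1 + 3·x - 3·x², so S_0'(2) = -5. On the right, S_1'(2) = b, so b = -5.

-5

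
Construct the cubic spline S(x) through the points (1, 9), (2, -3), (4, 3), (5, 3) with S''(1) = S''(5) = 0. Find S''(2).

18

Write M_i for S''(x_i). With h_i = 1, 2, 1 and divided differences Δ_i = -12, 3, 0, the continuity of S' gives the tridiagonal system
  1·M_0 + 6·M_1 + 2·M_2 = 6(Δ_1 - Δ_0) = 90
  2·M_1 + 6·M_2 + 1·M_3 = 6(Δ_2 - Δ_1) = -18
Natural end conditions: M_0 = M_3 = 0.
Forward elimination and back-substitution give M_0 = 0, M_1 = 18, M_2 = -9, M_3 = 0.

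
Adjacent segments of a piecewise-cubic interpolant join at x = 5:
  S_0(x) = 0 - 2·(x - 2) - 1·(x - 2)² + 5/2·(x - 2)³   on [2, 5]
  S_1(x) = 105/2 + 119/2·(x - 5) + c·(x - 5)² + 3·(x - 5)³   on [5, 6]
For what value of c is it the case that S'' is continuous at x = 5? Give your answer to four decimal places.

S_0''(x) = -2 + 15·(x - 2), so S_0''(5) = 43. On the right, S_1''(5) = 2c, so c = 43/2.

21.5000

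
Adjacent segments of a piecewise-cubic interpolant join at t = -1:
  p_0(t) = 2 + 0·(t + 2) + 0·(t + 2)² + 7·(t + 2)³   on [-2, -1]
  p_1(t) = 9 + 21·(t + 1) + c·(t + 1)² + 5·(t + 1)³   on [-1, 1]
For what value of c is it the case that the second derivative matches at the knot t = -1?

21

p_0''(t) = 0 + 42·(t + 2), so p_0''(-1) = 42. On the right, p_1''(-1) = 2c, so c = 21.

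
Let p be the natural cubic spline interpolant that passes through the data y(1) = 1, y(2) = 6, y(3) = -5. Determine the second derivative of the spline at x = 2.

Let m_i = p''(x_i). Step sizes h_i = 1, 1; slopes of the chords Δ_i = (y_(i+1) - y_i)/h_i = 5, -11.
  1·m_0 + 4·m_1 + 1·m_2 = 6(Δ_1 - Δ_0) = -96
Natural end conditions: m_0 = m_2 = 0.
Forward elimination and back-substitution give m_0 = 0, m_1 = -24, m_2 = 0.

-24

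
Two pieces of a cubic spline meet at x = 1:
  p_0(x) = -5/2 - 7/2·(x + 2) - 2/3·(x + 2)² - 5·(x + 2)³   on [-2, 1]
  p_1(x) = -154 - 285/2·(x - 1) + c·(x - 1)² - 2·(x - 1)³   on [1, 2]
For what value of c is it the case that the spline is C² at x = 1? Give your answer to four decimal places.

p_0''(x) = -4/3 - 30·(x + 2), so p_0''(1) = -274/3. On the right, p_1''(1) = 2c, so c = -137/3.

-45.6667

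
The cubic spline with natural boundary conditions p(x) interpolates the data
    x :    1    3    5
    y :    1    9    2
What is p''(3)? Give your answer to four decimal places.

Put M_i = p'' at the i-th knot. Here h = (2, 2) and Δ = (4, -7/2), so the interior equations h_(i-1)·M_(i-1) + 2(h_(i-1)+h_i)·M_i + h_i·M_(i+1) = 6(Δ_i − Δ_(i-1)) read
  2·M_0 + 8·M_1 + 2·M_2 = 6(Δ_1 - Δ_0) = -45
Natural end conditions: M_0 = M_2 = 0.
Hence M_0 = 0, M_1 = -45/8, M_2 = 0.

-5.6250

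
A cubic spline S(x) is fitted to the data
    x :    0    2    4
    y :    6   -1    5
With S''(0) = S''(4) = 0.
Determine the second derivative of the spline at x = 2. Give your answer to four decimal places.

With M_i denoting the second derivative at x_i, h_i = 2, 2, and Δ_i = (y_(i+1) − y_i)/h_i = -7/2, 3:
  2·M_0 + 8·M_1 + 2·M_2 = 6(Δ_1 - Δ_0) = 39
Natural end conditions: M_0 = M_2 = 0.
Solving: M_0 = 0, M_1 = 39/8, M_2 = 0.

4.8750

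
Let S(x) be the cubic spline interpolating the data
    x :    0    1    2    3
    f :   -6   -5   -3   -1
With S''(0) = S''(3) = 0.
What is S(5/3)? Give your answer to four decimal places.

With M_i denoting the second derivative at x_i, h_i = 1, 1, 1, and Δ_i = (y_(i+1) − y_i)/h_i = 1, 2, 2:
  1·M_0 + 4·M_1 + 1·M_2 = 6(Δ_1 - Δ_0) = 6
  1·M_1 + 4·M_2 + 1·M_3 = 6(Δ_2 - Δ_1) = 0
Natural end conditions: M_0 = M_3 = 0.
Hence M_0 = 0, M_1 = 8/5, M_2 = -2/5, M_3 = 0.
On [1, 2], S(x) = -5 + 23/15·(x - 1) + 4/5·(x - 1)² - 1/3·(x - 1)³.
With (x - 1) = 2/3: S(5/3) = -1507/405.

-3.7210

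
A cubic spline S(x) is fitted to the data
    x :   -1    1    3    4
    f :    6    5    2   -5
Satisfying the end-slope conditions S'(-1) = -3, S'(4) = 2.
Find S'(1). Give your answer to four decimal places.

1.4130

Let σ_i = S''(x_i). Step sizes h_i = 2, 2, 1; slopes of the chords Δ_i = (y_(i+1) - y_i)/h_i = -1/2, -3/2, -7.
  2·σ_0 + 8·σ_1 + 2·σ_2 = 6(Δ_1 - Δ_0) = -6
  2·σ_1 + 6·σ_2 + 1·σ_3 = 6(Δ_2 - Δ_1) = -33
Clamped end conditions give two more equations: 2h_0·σ_0 + h_0·σ_1 = 6(Δ_0 - S'(-1)) = 15 and h_2·σ_2 + 2h_2·σ_3 = 6(S'(4) - Δ_2) = 54.
Forward elimination and back-substitution give σ_0 = 71/23, σ_1 = 61/46, σ_2 = -262/23, σ_3 = 752/23.
On [1, 3], S'(x) = b_1 + 2c_1·(x - 1) + 3d_1·(x - 1)² with b_1 = Δ_1 - h_1(2σ_1 + σ_2)/6 = 65/46, c_1 = σ_1/2 = 61/92, d_1 = (σ_2 - σ_1)/(6h_1) = -195/184. So S'(1) = 65/46.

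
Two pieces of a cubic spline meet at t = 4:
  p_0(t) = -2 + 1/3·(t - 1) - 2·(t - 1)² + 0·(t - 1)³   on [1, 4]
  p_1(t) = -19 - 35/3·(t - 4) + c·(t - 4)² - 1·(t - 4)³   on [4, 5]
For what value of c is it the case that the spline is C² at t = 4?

p_0''(t) = -4 + 0·(t - 1), so p_0''(4) = -4. On the right, p_1''(4) = 2c, so c = -2.

-2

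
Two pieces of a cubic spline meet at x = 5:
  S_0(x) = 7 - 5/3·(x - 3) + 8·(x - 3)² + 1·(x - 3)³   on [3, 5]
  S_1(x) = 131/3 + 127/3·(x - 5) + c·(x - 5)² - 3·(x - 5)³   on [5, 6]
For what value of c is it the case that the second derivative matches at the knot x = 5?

14

S_0''(x) = 16 + 6·(x - 3), so S_0''(5) = 28. On the right, S_1''(5) = 2c, so c = 14.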